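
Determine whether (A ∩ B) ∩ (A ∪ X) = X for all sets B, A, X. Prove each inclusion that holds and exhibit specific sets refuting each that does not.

(⊆) fails and (⊇) fails.

(⟹) This inclusion fails. Take B = {1}, A = {1}, X = ∅; then 1 ∈ (A ∩ B) ∩ (A ∪ X) but 1 ∉ X.

(⟸) This inclusion fails. Take B = ∅, A = ∅, X = {1}; then 1 ∈ X but 1 ∉ (A ∩ B) ∩ (A ∪ X).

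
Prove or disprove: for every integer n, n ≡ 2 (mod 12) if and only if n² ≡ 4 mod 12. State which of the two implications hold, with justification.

[⇒] Suppose n ≡ 2 (mod 12). Write n = 12j + 2. Then (12j + 2)² = 144j² + 48j + 4 = 12(12j² + 4j) + 4, so n² ≡ 4 (mod 12).

[⇐] This fails: take n = 4. Then 4² = 16 ≡ 4 (mod 12), yet 4 ≡ 4 (mod 12), not 2.

(⇒) holds; (⇐) fails.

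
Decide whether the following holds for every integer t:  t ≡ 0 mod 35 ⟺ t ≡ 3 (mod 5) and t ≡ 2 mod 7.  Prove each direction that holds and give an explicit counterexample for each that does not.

Both directions fail.

(⟹) This fails: t = 0 gives 0 ≡ 0 (mod 35) but 0 ≡ 0 (mod 5), so the conjunction on the right does not hold.

(⟸) This fails: t = 23 satisfies both congruences on the right (23 ≡ 3 mod 5 and 23 ≡ 2 mod 7) yet 23 ≡ 23 (mod 35), not 0.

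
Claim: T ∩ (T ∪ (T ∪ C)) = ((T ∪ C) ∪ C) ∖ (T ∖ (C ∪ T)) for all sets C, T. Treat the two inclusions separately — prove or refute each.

(⟸) This inclusion fails. Take C = {1}, T = ∅; then 1 ∈ ((T ∪ C) ∪ C) ∖ (T ∖ (C ∪ T)) but 1 ∉ T ∩ (T ∪ (T ∪ C)).

(⟹) Let x ∈ T ∩ (T ∪ (T ∪ C)). Then either x ∈ T and x ∉ C; or x ∈ C ∩ T. In each case x ∈ ((T ∪ C) ∪ C) ∖ (T ∖ (C ∪ T)), so T ∩ (T ∪ (T ∪ C)) ⊆ ((T ∪ C) ∪ C) ∖ (T ∖ (C ∪ T)).

The sets are not equal: only the forward inclusion holds.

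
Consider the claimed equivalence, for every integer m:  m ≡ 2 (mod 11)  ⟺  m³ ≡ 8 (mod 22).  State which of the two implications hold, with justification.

Forward direction. This fails: take m = 13. Then 13 ≡ 2 (mod 11), but 13³ = 2197 ≡ 19 (mod 22), not 8.

Converse. The residues r modulo 22 with r³ ≡ 8 (mod 22) are exactly {2}, and each is ≡ 2 (mod 11).

Not equivalent: only (⇐) holds.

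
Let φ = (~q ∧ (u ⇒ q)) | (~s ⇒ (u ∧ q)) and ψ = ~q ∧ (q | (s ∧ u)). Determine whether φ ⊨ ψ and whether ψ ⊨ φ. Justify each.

The forward direction fails; the converse holds.

Converse. Assume the antecedent. If s is true, the consequent reduces to true regardless of the other variables. If s is false, the antecedent cannot hold. Either way the consequent holds.

Forward direction. This fails. Under s = F, q = F, u = F, the left side is true but the right side is false.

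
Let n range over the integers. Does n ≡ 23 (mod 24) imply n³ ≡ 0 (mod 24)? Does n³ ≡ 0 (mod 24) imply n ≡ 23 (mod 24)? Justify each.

Both directions fail.

Forward direction. This fails: take n = 23. Then 23 ≡ 23 (mod 24), but 23³ = 12167 ≡ 23 (mod 24), not 0.

Converse. This fails: take n = 0. Then 0³ = 0 ≡ 0 (mod 24), yet 0 ≡ 0 (mod 24), not 23.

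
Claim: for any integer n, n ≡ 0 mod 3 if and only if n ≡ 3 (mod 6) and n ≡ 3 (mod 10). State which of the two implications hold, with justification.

Only the reverse direction holds.

[⇒] This fails: n = 0 gives 0 ≡ 0 (mod 3) but 0 ≡ 0 (mod 6), so the conjunction on the right does not hold.

[⇐] Conversely, if n ≡ 3 (mod 6) and n ≡ 3 (mod 10), then by the Chinese remainder theorem n ≡ 3 (mod 30). Since 3 ≡ 0 (mod 3) and 3 ∣ 30, we get n ≡ 0 (mod 3).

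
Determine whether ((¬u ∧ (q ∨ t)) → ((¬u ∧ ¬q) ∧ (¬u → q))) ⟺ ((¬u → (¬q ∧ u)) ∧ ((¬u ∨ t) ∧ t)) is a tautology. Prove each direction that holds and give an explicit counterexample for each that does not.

Not equivalent: only (⇐) holds.

(⟸) Assume the antecedent. If t is true, the antecedent forces (t = T, u = T, q = F) or (t = T, u = T, q = T), and the consequent holds there. If t is false, the antecedent cannot hold. Either way the consequent holds.

(⟹) This fails. Under t = F, u = F, q = F, the left side is true but the right side is false.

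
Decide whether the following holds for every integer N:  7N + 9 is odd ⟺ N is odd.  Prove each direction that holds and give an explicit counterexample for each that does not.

(⇒) This fails: N = 2 gives 7N + 9 = 23, which is odd, but 2 is even, not odd.

(⇐) This also fails: N = 7 is odd, but 7N + 9 = 58 is even, not odd.

Neither implication holds.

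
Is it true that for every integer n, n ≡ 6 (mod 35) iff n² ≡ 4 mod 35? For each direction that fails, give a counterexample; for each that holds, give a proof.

Neither direction holds.

(⟹) This fails: take n = 6. Then 6 ≡ 6 (mod 35), but 6² = 36 ≡ 1 (mod 35), not 4.

(⟸) This fails: take n = 2. Then 2² = 4 ≡ 4 (mod 35), yet 2 ≡ 2 (mod 35), not 6.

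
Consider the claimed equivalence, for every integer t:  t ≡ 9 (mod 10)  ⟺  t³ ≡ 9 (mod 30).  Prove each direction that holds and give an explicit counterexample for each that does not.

(⟹) This fails: take t = 19. Then 19 ≡ 9 (mod 10), but 19³ = 6859 ≡ 19 (mod 30), not 9.

(⟸) Conversely, the residues r modulo 30 with r³ ≡ 9 (mod 30) are exactly {9}, and each is ≡ 9 (mod 10).

The forward direction fails; the converse holds.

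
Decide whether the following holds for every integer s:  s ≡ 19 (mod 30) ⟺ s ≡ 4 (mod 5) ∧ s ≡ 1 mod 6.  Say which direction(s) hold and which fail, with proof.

The biconditional holds.

(⇒) Suppose s ≡ 19 (mod 30); write s = 30j + 19. Since 5 ∣ 30, reducing mod 5 gives s ≡ 19 ≡ 4 (mod 5); since 6 ∣ 30, reducing mod 6 gives s ≡ 19 ≡ 1 (mod 6).

(⇐) Conversely, if s ≡ 4 (mod 5) and s ≡ 1 (mod 6), then by the Chinese remainder theorem s ≡ 19 (mod 30). This is exactly s ≡ 19 (mod 30).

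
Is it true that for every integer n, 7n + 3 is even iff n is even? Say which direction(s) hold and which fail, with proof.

(⇒) fails and (⇐) fails.

(⟹) This fails: n = 5 gives 7n + 3 = 38, which is even, but 5 is odd, not even.

(⟸) This also fails: n = 2 is even, but 7n + 3 = 17 is odd, not even.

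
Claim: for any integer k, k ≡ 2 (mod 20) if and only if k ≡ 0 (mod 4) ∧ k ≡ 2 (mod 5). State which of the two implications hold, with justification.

Neither implication holds.

(⇒) This fails: k = 2 gives 2 ≡ 2 (mod 20) but 2 ≡ 2 (mod 4), so the conjunction on the right does not hold.

(⇐) This fails: k = 12 satisfies both congruences on the right (12 ≡ 0 mod 4 and 12 ≡ 2 mod 5) yet 12 ≡ 12 (mod 20), not 2.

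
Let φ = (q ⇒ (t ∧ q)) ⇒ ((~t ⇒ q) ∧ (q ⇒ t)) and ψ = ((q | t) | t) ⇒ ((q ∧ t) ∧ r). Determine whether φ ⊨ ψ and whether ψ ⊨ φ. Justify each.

(⇒) fails and (⇐) fails.

(⇒) This fails. Under t = T, r = F, q = F, the left side is true but the right side is false.

(⇐) This fails. Under t = F, r = F, q = F, the left side is false but the right side is true.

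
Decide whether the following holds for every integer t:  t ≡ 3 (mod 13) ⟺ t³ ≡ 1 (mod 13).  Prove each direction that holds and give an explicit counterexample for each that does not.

The forward direction holds; the converse fails.

[⇒] Suppose t ≡ 3 (mod 13). Write t = 13j + 3. Then (13j + 3)³ = 2197j³ + 1521j² + 351j + 27 = 13(169j³ + 117j² + 27j + 2) + 1, so t³ ≡ 1 (mod 13).

[⇐] This fails: take t = 1. Then 1³ = 1 ≡ 1 (mod 13), yet 1 ≡ 1 (mod 13), not 3.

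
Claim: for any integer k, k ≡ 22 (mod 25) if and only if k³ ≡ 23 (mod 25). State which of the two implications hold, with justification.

[⇒] Suppose k ≡ 22 (mod 25). Write k = 25j + 22. Then (25j + 22)³ = 15625j³ + 41250j² + 36300j + 10648 = 25(625j³ + 1650j² + 1452j + 425) + 23, so k³ ≡ 23 (mod 25).

[⇐] Conversely, suppose k³ ≡ 23 (mod 25). The only residue r in {0, …, 24} with r³ ≡ 23 (mod 25) is r = 22, so k ≡ 22 (mod 25).

Both directions hold; the statement is true.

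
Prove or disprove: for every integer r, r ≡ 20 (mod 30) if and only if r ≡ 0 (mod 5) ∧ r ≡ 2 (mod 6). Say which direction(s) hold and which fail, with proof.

(⇐) If r ≡ 0 (mod 5) and r ≡ 2 (mod 6), then by the Chinese remainder theorem r ≡ 20 (mod 30). This is exactly r ≡ 20 (mod 30).

(⇒) Suppose r ≡ 20 (mod 30); write r = 30j + 20. Since 5 ∣ 30, reducing mod 5 gives r ≡ 20 ≡ 0 (mod 5); since 6 ∣ 30, reducing mod 6 gives r ≡ 20 ≡ 2 (mod 6).

Both directions hold.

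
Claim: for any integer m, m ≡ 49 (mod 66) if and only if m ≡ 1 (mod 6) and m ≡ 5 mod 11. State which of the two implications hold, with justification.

The biconditional holds.

(⇐) If m ≡ 1 (mod 6) and m ≡ 5 (mod 11), then by the Chinese remainder theorem m ≡ 49 (mod 66). This is exactly m ≡ 49 (mod 66).

(⇒) Suppose m ≡ 49 (mod 66); write m = 66j + 49. Since 6 ∣ 66, reducing mod 6 gives m ≡ 49 ≡ 1 (mod 6); since 11 ∣ 66, reducing mod 11 gives m ≡ 49 ≡ 5 (mod 11).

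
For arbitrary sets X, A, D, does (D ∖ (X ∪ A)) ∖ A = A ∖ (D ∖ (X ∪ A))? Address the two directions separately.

(⊆) This inclusion fails. Take X = ∅, A = ∅, D = {1}; then 1 ∈ (D ∖ (X ∪ A)) ∖ A but 1 ∉ A ∖ (D ∖ (X ∪ A)).

(⊇) This inclusion fails. Take X = ∅, A = {1}, D = ∅; then 1 ∈ A ∖ (D ∖ (X ∪ A)) but 1 ∉ (D ∖ (X ∪ A)) ∖ A.

Both inclusions fail.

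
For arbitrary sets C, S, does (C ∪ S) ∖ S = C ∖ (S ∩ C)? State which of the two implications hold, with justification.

Forward inclusion. Let x ∈ (C ∪ S) ∖ S. Then x ∈ C and x ∉ S, from which x ∈ C ∖ (S ∩ C).

Reverse inclusion. Let x ∈ C ∖ (S ∩ C). Then x ∈ C and x ∉ S, from which x ∈ (C ∪ S) ∖ S.

Both inclusions hold; the sets are equal.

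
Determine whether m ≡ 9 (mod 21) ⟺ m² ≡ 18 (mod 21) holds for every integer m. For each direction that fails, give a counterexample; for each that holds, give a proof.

(⇒) holds; (⇐) fails.

Forward direction. Suppose m ≡ 9 (mod 21). Write m = 21j + 9. Then (21j + 9)² = 441j² + 378j + 81 = 21(21j² + 18j + 3) + 18, so m² ≡ 18 (mod 21).

Converse. This fails: take m = 12. Then 12² = 144 ≡ 18 (mod 21), yet 12 ≡ 12 (mod 21), not 9.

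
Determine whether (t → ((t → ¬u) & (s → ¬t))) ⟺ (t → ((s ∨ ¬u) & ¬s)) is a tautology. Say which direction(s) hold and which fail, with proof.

(←) Assume the antecedent. If t is true, the antecedent forces (t = T, s = F, u = F), and t → ((t → ¬u) & (s → ¬t)) holds there. If t is false, t → ((t → ¬u) & (s → ¬t)) reduces to true regardless of the other variables. Either way t → ((t → ¬u) & (s → ¬t)) holds.

(→) Assume the antecedent. If t is true, the antecedent forces (t = T, s = F, u = F), and t → ((s ∨ ¬u) & ¬s) holds there. If t is false, t → ((s ∨ ¬u) & ¬s) reduces to true regardless of the other variables. Either way t → ((s ∨ ¬u) & ¬s) holds.

Both implications hold.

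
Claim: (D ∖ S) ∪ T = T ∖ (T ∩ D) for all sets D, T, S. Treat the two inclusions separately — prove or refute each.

Only the reverse inclusion holds.

Forward inclusion. This inclusion fails. Take D = {1}, T = ∅, S = ∅; then 1 ∈ (D ∖ S) ∪ T but 1 ∉ T ∖ (T ∩ D).

Reverse inclusion. Let x ∈ T ∖ (T ∩ D). Then either x ∈ T and x ∉ D, S; or x ∈ T ∩ S and x ∉ D. In each case x ∈ (D ∖ S) ∪ T, so T ∖ (T ∩ D) ⊆ (D ∖ S) ∪ T.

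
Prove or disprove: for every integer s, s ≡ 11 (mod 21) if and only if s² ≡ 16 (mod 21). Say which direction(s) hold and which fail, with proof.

The forward direction holds; the converse fails.

[⇒] Suppose s ≡ 11 (mod 21). Write s = 21j + 11. Then (21j + 11)² = 441j² + 462j + 121 = 21(21j² + 22j + 5) + 16, so s² ≡ 16 (mod 21).

[⇐] This fails: take s = 4. Then 4² = 16 ≡ 16 (mod 21), yet 4 ≡ 4 (mod 21), not 11.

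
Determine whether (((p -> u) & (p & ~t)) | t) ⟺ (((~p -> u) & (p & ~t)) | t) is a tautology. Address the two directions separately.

The forward direction holds; the converse fails.

(⟸) This fails. Under u = F, t = F, p = T, the left side is false but the right side is true.

(⟹) Assume the antecedent. If t is true, ((~p -> u) & (p & ~t)) | t reduces to true regardless of the other variables. If t is false, the antecedent forces (u = T, t = F, p = T), and ((~p -> u) & (p & ~t)) | t holds there. Either way ((~p -> u) & (p & ~t)) | t holds.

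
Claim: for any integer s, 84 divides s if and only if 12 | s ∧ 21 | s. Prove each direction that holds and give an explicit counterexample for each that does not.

Equivalent; both directions hold.

(⇒) If 84 ∣ s, write s = 84q. Since 84 = 7·12, s = 12·(7q), so 12 ∣ s; and since 84 = 4·21, s = 21·(4q), so 21 ∣ s.

(⇐) Suppose 12 ∣ s and 21 ∣ s. Any common multiple of 12 and 21 is a multiple of their lcm; here lcm(12, 21) = 12·21/gcd(12, 21) = 252/3 = 84, so 84 ∣ s.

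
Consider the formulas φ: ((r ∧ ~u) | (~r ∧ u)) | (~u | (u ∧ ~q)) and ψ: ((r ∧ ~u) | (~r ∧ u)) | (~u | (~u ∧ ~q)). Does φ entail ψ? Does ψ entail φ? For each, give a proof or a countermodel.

[⇐] Assume the antecedent. If r is true, the antecedent forces (r = T, u = F, q = F) or (r = T, u = F, q = T), and the consequent holds there. If r is false, the consequent reduces to true regardless of the other variables. Either way the consequent holds.

[⇒] This fails. Under r = T, u = T, q = F, the left side is true but the right side is false.

Not equivalent: only (⇐) holds.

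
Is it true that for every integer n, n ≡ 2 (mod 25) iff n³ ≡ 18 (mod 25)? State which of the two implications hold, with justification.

Neither direction holds.

(→) This fails: take n = 2. Then 2 ≡ 2 (mod 25), but 2³ = 8 ≡ 8 (mod 25), not 18.

(←) This fails: take n = 7. Then 7³ = 343 ≡ 18 (mod 25), yet 7 ≡ 7 (mod 25), not 2.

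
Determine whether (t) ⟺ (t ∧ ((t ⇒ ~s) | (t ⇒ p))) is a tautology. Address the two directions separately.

Forward direction. This fails. Under t = T, p = F, s = T, the left side is true but the right side is false.

Converse. Assume the antecedent. If t is true, t reduces to true regardless of the other variables. If t is false, the antecedent cannot hold. Either way t holds.

Only the reverse direction holds.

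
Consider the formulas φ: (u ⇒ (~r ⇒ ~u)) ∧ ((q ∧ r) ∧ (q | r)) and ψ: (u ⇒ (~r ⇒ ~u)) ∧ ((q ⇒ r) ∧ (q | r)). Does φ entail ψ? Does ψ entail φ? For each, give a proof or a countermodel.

Not equivalent: only (⇒) holds.

[⇒] Assume the antecedent. If r is true, the consequent reduces to true regardless of the other variables. If r is false, the antecedent cannot hold. Either way the consequent holds.

[⇐] This fails. Under r = T, u = F, q = F, the left side is false but the right side is true.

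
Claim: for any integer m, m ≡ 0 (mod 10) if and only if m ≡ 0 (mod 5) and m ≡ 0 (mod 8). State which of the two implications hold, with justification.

(⟹) This fails: m = 10 gives 10 ≡ 0 (mod 10) but 10 ≡ 2 (mod 8), so the conjunction on the right does not hold.

(⟸) Conversely, if m ≡ 0 (mod 5) and m ≡ 0 (mod 8), then by the Chinese remainder theorem m ≡ 0 (mod 40). Since 0 ≡ 0 (mod 10) and 10 ∣ 40, we get m ≡ 0 (mod 10).

Only the converse holds.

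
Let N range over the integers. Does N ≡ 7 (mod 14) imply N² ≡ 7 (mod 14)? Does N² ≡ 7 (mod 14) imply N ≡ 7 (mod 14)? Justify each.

The biconditional holds.

Forward direction. Suppose N ≡ 7 (mod 14). Write N = 14j + 7. Then (14j + 7)² = 196j² + 196j + 49 = 14(14j² + 14j + 3) + 7, so N² ≡ 7 (mod 14).

Converse. Suppose N² ≡ 7 (mod 14). The only residue r in {0, …, 13} with r² ≡ 7 (mod 14) is r = 7, so N ≡ 7 (mod 14).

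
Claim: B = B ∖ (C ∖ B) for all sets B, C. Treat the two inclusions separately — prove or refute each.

Both inclusions hold; the sets are equal.

(⟸) Let x ∈ B ∖ (C ∖ B). Then either x ∈ B and x ∉ C; or x ∈ B ∩ C. In each case x ∈ B, so B ∖ (C ∖ B) ⊆ B.

(⟹) Let x ∈ B. Then either x ∈ B and x ∉ C; or x ∈ B ∩ C. In each case x ∈ B ∖ (C ∖ B), so B ⊆ B ∖ (C ∖ B).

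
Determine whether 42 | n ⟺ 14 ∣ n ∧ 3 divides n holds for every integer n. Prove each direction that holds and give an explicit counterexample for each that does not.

[⇒] If 42 ∣ n, write n = 42q. Since 42 = 3·14, n = 14·(3q), so 14 ∣ n; and since 42 = 14·3, n = 3·(14q), so 3 ∣ n.

[⇐] Suppose 14 ∣ n and 3 ∣ n. Any common multiple of 14 and 3 is a multiple of their lcm; here gcd(14, 3) = 1, so lcm(14, 3) = 14·3 = 42, so 42 ∣ n.

Both directions hold.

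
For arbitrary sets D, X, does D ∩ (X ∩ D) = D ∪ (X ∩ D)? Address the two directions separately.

Reverse inclusion. This inclusion fails. Take D = {1}, X = ∅; then 1 ∈ D ∪ (X ∩ D) but 1 ∉ D ∩ (X ∩ D).

Forward inclusion. Let x ∈ D ∩ (X ∩ D). Then x ∈ D ∩ X, from which x ∈ D ∪ (X ∩ D).

(⊆) holds; (⊇) fails.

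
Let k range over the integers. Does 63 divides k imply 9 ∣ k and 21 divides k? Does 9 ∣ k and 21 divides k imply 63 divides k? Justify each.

(⟹) If 63 ∣ k, write k = 63q. Since 63 = 7·9, k = 9·(7q), so 9 ∣ k; and since 63 = 3·21, k = 21·(3q), so 21 ∣ k.

(⟸) Suppose 9 ∣ k and 21 ∣ k. Any common multiple of 9 and 21 is a multiple of their lcm; here lcm(9, 21) = 9·21/gcd(9, 21) = 189/3 = 63, so 63 ∣ k.

Both directions hold; the statement is true.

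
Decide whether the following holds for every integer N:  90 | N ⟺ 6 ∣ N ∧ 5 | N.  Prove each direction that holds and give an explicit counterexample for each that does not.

(⇐) This fails: take N = 30. Both 6 ∣ 30 and 5 ∣ 30, yet 30 is not a multiple of 90 (since 30 = 0·90 + 30), so 90 ∤ 30.

(⇒) If 90 ∣ N, write N = 90q. Since 90 = 15·6, N = 6·(15q), so 6 ∣ N; and since 90 = 18·5, N = 5·(18q), so 5 ∣ N.

Only the forward direction holds.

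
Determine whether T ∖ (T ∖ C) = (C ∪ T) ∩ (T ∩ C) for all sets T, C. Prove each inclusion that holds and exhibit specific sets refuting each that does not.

Both inclusions hold.

(⟹) Let x ∈ T ∖ (T ∖ C). Then x ∈ T ∩ C, from which x ∈ (C ∪ T) ∩ (T ∩ C).

(⟸) Let x ∈ (C ∪ T) ∩ (T ∩ C). Then x ∈ T ∩ C, from which x ∈ T ∖ (T ∖ C).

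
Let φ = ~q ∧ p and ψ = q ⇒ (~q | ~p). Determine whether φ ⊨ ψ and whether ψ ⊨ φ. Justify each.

Only the forward implication holds.

[⇐] This fails. Under q = F, p = F, the left side is false but the right side is true.

[⇒] Assume the antecedent. If q is true, the antecedent cannot hold. If q is false, q ⇒ (~q | ~p) reduces to true regardless of the other variables. Either way q ⇒ (~q | ~p) holds.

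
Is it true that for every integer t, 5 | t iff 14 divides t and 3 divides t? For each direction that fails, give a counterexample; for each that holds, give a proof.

Neither direction holds.

(⇒) This fails: take t = 5. Certainly 5 ∣ 5, but 14 ∤ 5.

(⇐) This fails: take t = 42. Both 14 ∣ 42 and 3 ∣ 42, yet 42 is not a multiple of 5 (since 42 = 8·5 + 2), so 5 ∤ 42.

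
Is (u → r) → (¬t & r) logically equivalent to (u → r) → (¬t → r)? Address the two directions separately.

(←) This fails. Under t = T, u = F, r = F, the left side is false but the right side is true.

(→) Assume the antecedent. If u is true, (u → r) → (¬t → r) reduces to true regardless of the other variables. If u is false, the antecedent forces (t = F, u = F, r = T), and (u → r) → (¬t → r) holds there. Either way (u → r) → (¬t → r) holds.

Only the forward direction holds.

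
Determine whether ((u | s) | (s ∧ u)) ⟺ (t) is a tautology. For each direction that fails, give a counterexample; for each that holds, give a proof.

Both directions fail.

(⟹) This fails. Under u = T, t = F, s = F, the left side is true but the right side is false.

(⟸) This fails. Under u = F, t = T, s = F, the left side is false but the right side is true.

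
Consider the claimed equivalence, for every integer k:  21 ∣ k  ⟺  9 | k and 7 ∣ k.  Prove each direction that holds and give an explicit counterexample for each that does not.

[⇒] This fails: take k = 21. Certainly 21 ∣ 21, but 9 ∤ 21.

[⇐] Suppose 9 ∣ k and 7 ∣ k. Any common multiple of 9 and 7 is a multiple of their lcm; here gcd(9, 7) = 1, so lcm(9, 7) = 9·7 = 63, so 63 ∣ k. Since 21 ∣ 63, it follows that 21 ∣ k.

The forward direction fails; the converse holds.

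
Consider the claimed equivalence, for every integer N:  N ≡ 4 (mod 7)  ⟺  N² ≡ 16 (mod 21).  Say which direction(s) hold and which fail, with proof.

Both directions fail.

[⇒] This fails: take N = 18. Then 18 ≡ 4 (mod 7), but 18² = 324 ≡ 9 (mod 21), not 16.

[⇐] This fails: take N = 10. Then 10² = 100 ≡ 16 (mod 21), yet 10 ≡ 3 (mod 7), not 4.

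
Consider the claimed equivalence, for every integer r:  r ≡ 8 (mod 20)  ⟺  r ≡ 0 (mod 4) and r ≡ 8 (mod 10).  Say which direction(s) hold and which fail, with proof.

Both implications hold.

(⇒) Suppose r ≡ 8 (mod 20); write r = 20j + 8. Since 4 ∣ 20, reducing mod 4 gives r ≡ 8 ≡ 0 (mod 4); since 10 ∣ 20, reducing mod 10 gives r ≡ 8 (mod 10).

(⇐) Conversely, if r ≡ 0 (mod 4) and r ≡ 8 (mod 10), then by the Chinese remainder theorem r ≡ 8 (mod 20). This is exactly r ≡ 8 (mod 20).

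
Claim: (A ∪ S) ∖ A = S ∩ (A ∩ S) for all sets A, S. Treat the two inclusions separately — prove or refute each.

(⟹) This inclusion fails. Take A = ∅, S = {1}; then 1 ∈ (A ∪ S) ∖ A but 1 ∉ S ∩ (A ∩ S).

(⟸) This inclusion fails. Take A = {1}, S = {1}; then 1 ∈ S ∩ (A ∩ S) but 1 ∉ (A ∪ S) ∖ A.

Both inclusions fail.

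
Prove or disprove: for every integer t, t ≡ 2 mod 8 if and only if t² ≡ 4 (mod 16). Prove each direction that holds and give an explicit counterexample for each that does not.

Forward direction. Suppose t ≡ 2 (mod 8). Working modulo 16, t ∈ {2, 10}; for each such r, r² ≡ 4 (mod 16).

Converse. This fails: take t = 6. Then 6² = 36 ≡ 4 (mod 16), yet 6 ≡ 6 (mod 8), not 2.

The forward direction holds; the converse fails.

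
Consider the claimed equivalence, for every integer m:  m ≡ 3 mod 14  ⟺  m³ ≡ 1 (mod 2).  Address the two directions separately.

Only the forward direction holds.

(←) This fails: take m = 1. Then 1³ = 1 ≡ 1 (mod 2), yet 1 ≡ 1 (mod 14), not 3.

(→) Suppose m ≡ 3 (mod 14). Then m³ ≡ 3³ = 27 (mod 14), and since 2 ∣ 14, also m³ ≡ 1 (mod 2).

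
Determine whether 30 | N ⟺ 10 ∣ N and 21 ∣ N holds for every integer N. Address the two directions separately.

Only the reverse direction holds.

(⇒) This fails: take N = 30. Certainly 30 ∣ 30, but 21 ∤ 30.

(⇐) Suppose 10 ∣ N and 21 ∣ N. Any common multiple of 10 and 21 is a multiple of their lcm; here gcd(10, 21) = 1, so lcm(10, 21) = 10·21 = 210, so 210 ∣ N. Since 30 ∣ 210, it follows that 30 ∣ N.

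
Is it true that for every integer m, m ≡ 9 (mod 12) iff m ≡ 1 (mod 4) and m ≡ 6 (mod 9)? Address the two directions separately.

(⇒) fails; (⇐) holds.

(⇒) This fails: m = 9 gives 9 ≡ 9 (mod 12) but 9 ≡ 0 (mod 9), so the conjunction on the right does not hold.

(⇐) Conversely, if m ≡ 1 (mod 4) and m ≡ 6 (mod 9), then by the Chinese remainder theorem m ≡ 33 (mod 36). Since 33 ≡ 9 (mod 12) and 12 ∣ 36, we get m ≡ 9 (mod 12).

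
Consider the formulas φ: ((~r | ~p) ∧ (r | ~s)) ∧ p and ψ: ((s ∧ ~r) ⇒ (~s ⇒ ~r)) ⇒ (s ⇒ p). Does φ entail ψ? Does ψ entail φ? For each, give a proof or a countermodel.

(→) Assume the antecedent. If p is true, the consequent reduces to true regardless of the other variables. If p is false, the antecedent cannot hold. Either way the consequent holds.

(←) This fails. Under p = F, s = F, r = F, the left side is false but the right side is true.

(⇒) holds; (⇐) fails.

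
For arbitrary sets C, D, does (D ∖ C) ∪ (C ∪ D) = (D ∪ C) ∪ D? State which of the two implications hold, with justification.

Both inclusions hold.

(⟹) Let x ∈ (D ∖ C) ∪ (C ∪ D). Then either x ∈ C and x ∉ D; or x ∈ D and x ∉ C; or x ∈ C ∩ D. In each case x ∈ (D ∪ C) ∪ D, so (D ∖ C) ∪ (C ∪ D) ⊆ (D ∪ C) ∪ D.

(⟸) Let x ∈ (D ∪ C) ∪ D. Then either x ∈ C and x ∉ D; or x ∈ D and x ∉ C; or x ∈ C ∩ D. In each case x ∈ (D ∖ C) ∪ (C ∪ D), so (D ∪ C) ∪ D ⊆ (D ∖ C) ∪ (C ∪ D).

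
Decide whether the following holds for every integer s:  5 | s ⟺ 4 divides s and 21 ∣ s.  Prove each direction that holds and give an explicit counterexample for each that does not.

Both directions fail.

Forward direction. This fails: take s = 5. Certainly 5 ∣ 5, but 4 ∤ 5.

Converse. This fails: take s = 84. Both 4 ∣ 84 and 21 ∣ 84, yet 84 is not a multiple of 5 (since 84 = 16·5 + 4), so 5 ∤ 84.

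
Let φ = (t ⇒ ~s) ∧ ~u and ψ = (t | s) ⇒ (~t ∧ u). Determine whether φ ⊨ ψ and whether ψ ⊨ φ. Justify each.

Neither implication holds.

[⇒] This fails. Under t = T, u = F, s = F, the left side is true but the right side is false.

[⇐] This fails. Under t = F, u = T, s = F, the left side is false but the right side is true.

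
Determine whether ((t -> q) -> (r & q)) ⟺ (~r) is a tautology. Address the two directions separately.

(⇒) This fails. Under q = T, r = T, t = F, the left side is true but the right side is false.

(⇐) This fails. Under q = F, r = F, t = F, the left side is false but the right side is true.

Neither implication holds.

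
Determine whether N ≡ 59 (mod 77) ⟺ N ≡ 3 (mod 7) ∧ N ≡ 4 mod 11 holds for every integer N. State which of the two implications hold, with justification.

Both directions hold.

(⟹) Suppose N ≡ 59 (mod 77); write N = 77j + 59. Since 7 ∣ 77, reducing mod 7 gives N ≡ 59 ≡ 3 (mod 7); since 11 ∣ 77, reducing mod 11 gives N ≡ 59 ≡ 4 (mod 11).

(⟸) Conversely, if N ≡ 3 (mod 7) and N ≡ 4 (mod 11), then by the Chinese remainder theorem N ≡ 59 (mod 77). This is exactly N ≡ 59 (mod 77).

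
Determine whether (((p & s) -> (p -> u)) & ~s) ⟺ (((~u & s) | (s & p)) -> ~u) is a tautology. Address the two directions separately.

(→) Assume the antecedent. If s is true, the antecedent cannot hold. If s is false, ((~u & s) | (s & p)) -> ~u reduces to true regardless of the other variables. Either way ((~u & s) | (s & p)) -> ~u holds.

(←) This fails. Under s = T, u = F, p = F, the left side is false but the right side is true.

(⇒) holds; (⇐) fails.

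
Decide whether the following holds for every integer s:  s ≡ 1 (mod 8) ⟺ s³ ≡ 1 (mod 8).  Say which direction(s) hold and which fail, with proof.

Both directions hold; the statement is true.

Forward direction. Suppose s ≡ 1 (mod 8). Write s = 8j + 1. Then (8j + 1)³ = 512j³ + 192j² + 24j + 1 = 8(64j³ + 24j² + 3j) + 1, so s³ ≡ 1 (mod 8).

Converse. For the converse, argue contrapositively. If s ≢ 1 (mod 8), then s is congruent to one of 0, 2, 3, 4, 5, 6, 7 modulo 8, and these give s³ ≡ 0, 0, 3, 0, 5, 0, 7 respectively — never 1.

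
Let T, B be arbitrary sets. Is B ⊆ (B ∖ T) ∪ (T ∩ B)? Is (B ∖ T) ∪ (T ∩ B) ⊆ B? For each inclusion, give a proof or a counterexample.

Both inclusions hold.

Forward inclusion. Let x ∈ B. Then either x ∈ B and x ∉ T; or x ∈ T ∩ B. In each case x ∈ (B ∖ T) ∪ (T ∩ B), so B ⊆ (B ∖ T) ∪ (T ∩ B).

Reverse inclusion. Let x ∈ (B ∖ T) ∪ (T ∩ B). Then either x ∈ B and x ∉ T; or x ∈ T ∩ B. In each case x ∈ B, so (B ∖ T) ∪ (T ∩ B) ⊆ B.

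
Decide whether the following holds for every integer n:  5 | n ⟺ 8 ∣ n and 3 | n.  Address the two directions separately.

(→) This fails: take n = 5. Certainly 5 ∣ 5, but 8 ∤ 5.

(←) This fails: take n = 24. Both 8 ∣ 24 and 3 ∣ 24, yet 24 is not a multiple of 5 (since 24 = 4·5 + 4), so 5 ∤ 24.

Neither implication holds.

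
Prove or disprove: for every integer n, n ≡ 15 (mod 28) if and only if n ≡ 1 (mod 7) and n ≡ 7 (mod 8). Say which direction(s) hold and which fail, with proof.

Converse. If n ≡ 1 (mod 7) and n ≡ 7 (mod 8), then by the Chinese remainder theorem n ≡ 15 (mod 56). Since 15 ≡ 15 (mod 28) and 28 ∣ 56, we get n ≡ 15 (mod 28).

Forward direction. This fails: n = 43 gives 43 ≡ 15 (mod 28) but 43 ≡ 3 (mod 8), so the conjunction on the right does not hold.

Only the converse holds.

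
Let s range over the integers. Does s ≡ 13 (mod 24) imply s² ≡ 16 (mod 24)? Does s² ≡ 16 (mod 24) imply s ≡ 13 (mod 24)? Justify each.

Neither direction holds.

(→) This fails: take s = 13. Then 13 ≡ 13 (mod 24), but 13² = 169 ≡ 1 (mod 24), not 16.

(←) This fails: take s = 4. Then 4² = 16 ≡ 16 (mod 24), yet 4 ≡ 4 (mod 24), not 13.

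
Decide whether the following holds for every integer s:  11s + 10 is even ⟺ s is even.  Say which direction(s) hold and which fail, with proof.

Equivalent; both directions hold.

(→) Suppose 11s + 10 is even. Since 11 is odd, 11s and s have the same parity, so 11s + 10 ≡ s + 10 (mod 2). As 10 is even, 11s + 10 is even exactly when s is even. Thus s is even.

(←) Conversely, suppose s is even; write s = 2j. Then 11s + 10 = 11·(2j) + 10 = 2·11j + 10, which is even.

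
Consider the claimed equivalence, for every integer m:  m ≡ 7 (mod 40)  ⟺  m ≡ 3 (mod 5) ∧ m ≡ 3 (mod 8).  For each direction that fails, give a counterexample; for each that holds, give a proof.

Both directions fail.

[⇒] This fails: m = 7 gives 7 ≡ 7 (mod 40) but 7 ≡ 2 (mod 5), so the conjunction on the right does not hold.

[⇐] This fails: m = 3 satisfies both congruences on the right (3 ≡ 3 mod 5 and 3 ≡ 3 mod 8) yet 3 ≡ 3 (mod 40), not 7.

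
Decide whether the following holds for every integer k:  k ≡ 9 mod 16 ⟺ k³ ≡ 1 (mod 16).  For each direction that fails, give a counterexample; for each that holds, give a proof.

(→) This fails: take k = 9. Then 9 ≡ 9 (mod 16), but 9³ = 729 ≡ 9 (mod 16), not 1.

(←) This fails: take k = 1. Then 1³ = 1 ≡ 1 (mod 16), yet 1 ≡ 1 (mod 16), not 9.

Neither direction holds.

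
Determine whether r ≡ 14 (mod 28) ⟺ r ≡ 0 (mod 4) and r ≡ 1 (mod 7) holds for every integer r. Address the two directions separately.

(→) This fails: r = 14 gives 14 ≡ 14 (mod 28) but 14 ≡ 2 (mod 4), so the conjunction on the right does not hold.

(←) This fails: r = 8 satisfies both congruences on the right (8 ≡ 0 mod 4 and 8 ≡ 1 mod 7) yet 8 ≡ 8 (mod 28), not 14.

Both directions fail.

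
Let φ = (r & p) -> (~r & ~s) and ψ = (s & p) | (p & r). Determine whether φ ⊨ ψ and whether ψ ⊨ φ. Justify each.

(⇒) fails and (⇐) fails.

(→) This fails. Under r = F, p = F, s = F, the left side is true but the right side is false.

(←) This fails. Under r = T, p = T, s = F, the left side is false but the right side is true.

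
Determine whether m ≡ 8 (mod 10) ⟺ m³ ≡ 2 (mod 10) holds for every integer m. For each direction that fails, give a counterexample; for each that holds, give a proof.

The biconditional holds.

(⟸) For the converse, argue contrapositively. If m ≢ 8 (mod 10), then m is congruent to one of 0, 1, 2, 3, 4, 5, 6, 7, 9 modulo 10, and these give m³ ≡ 0, 1, 8, 7, 4, 5, 6, 3, 9 respectively — never 2.

(⟹) Suppose m ≡ 8 (mod 10). Write m = 10j + 8. Then (10j + 8)³ = 1000j³ + 2400j² + 1920j + 512 = 10(100j³ + 240j² + 192j + 51) + 2, so m³ ≡ 2 (mod 10).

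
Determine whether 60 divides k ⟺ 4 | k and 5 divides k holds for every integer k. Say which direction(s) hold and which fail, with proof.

(⇐) This fails: take k = 20. Both 4 ∣ 20 and 5 ∣ 20, yet 20 is not a multiple of 60 (since 20 = 0·60 + 20), so 60 ∤ 20.

(⇒) If 60 ∣ k, write k = 60q. Since 60 = 15·4, k = 4·(15q), so 4 ∣ k; and since 60 = 12·5, k = 5·(12q), so 5 ∣ k.

Not equivalent: only (⇒) holds.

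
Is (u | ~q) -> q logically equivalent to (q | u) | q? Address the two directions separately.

The forward direction holds; the converse fails.

(→) Assume the antecedent. If u is true, (q | u) | q reduces to true regardless of the other variables. If u is false, the antecedent forces (u = F, q = T), and (q | u) | q holds there. Either way (q | u) | q holds.

(←) This fails. Under u = T, q = F, the left side is false but the right side is true.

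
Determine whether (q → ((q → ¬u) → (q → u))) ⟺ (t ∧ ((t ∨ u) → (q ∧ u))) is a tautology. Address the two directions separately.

Only the reverse direction holds.

Converse. Assume the antecedent. If u is true, q → ((q → ¬u) → (q → u)) reduces to true regardless of the other variables. If u is false, the antecedent cannot hold. Either way q → ((q → ¬u) → (q → u)) holds.

Forward direction. This fails. Under u = F, q = F, t = F, the left side is true but the right side is false.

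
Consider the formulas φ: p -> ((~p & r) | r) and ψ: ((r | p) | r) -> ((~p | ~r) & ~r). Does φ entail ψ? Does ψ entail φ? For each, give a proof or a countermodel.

[⇒] This fails. Under p = F, r = T, the left side is true but the right side is false.

[⇐] This fails. Under p = T, r = F, the left side is false but the right side is true.

Both directions fail.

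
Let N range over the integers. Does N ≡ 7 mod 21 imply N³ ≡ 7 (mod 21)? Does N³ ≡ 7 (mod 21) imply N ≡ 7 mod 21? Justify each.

[⇒] Suppose N ≡ 7 mod 21. Write N = 21j + 7. Then (21j + 7)³ = 9261j³ + 9261j² + 3087j + 343 = 21(441j³ + 441j² + 147j + 16) + 7, so N³ ≡ 7 (mod 21).

[⇐] Conversely, suppose N³ ≡ 7 (mod 21). The only residue r in {0, …, 20} with r³ ≡ 7 (mod 21) is r = 7, so N ≡ 7 (mod 21).

Both implications hold.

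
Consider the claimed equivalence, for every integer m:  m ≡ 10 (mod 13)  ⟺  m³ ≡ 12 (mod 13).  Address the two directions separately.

Forward direction. Suppose m ≡ 10 (mod 13). Write m = 13j + 10. Then (13j + 10)³ = 2197j³ + 5070j² + 3900j + 1000 = 13(169j³ + 390j² + 300j + 76) + 12, so m³ ≡ 12 (mod 13).

Converse. This fails: take m = 4. Then 4³ = 64 ≡ 12 (mod 13), yet 4 ≡ 4 (mod 13), not 10.

The forward direction holds; the converse fails.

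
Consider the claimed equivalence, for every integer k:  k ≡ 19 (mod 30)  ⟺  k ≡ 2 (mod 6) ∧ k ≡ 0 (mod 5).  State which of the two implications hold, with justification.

Both directions fail.

(→) This fails: k = 19 gives 19 ≡ 19 (mod 30) but 19 ≡ 1 (mod 6), so the conjunction on the right does not hold.

(←) This fails: k = 20 satisfies both congruences on the right (20 ≡ 2 mod 6 and 20 ≡ 0 mod 5) yet 20 ≡ 20 (mod 30), not 19.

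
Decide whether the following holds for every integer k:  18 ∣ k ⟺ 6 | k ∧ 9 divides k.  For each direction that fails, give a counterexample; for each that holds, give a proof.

Both directions hold; the statement is true.

Forward direction. If 18 ∣ k, write k = 18q. Since 18 = 3·6, k = 6·(3q), so 6 ∣ k; and since 18 = 2·9, k = 9·(2q), so 9 ∣ k.

Converse. Suppose 6 ∣ k and 9 ∣ k. Any common multiple of 6 and 9 is a multiple of their lcm; here lcm(6, 9) = 6·9/gcd(6, 9) = 54/3 = 18, so 18 ∣ k.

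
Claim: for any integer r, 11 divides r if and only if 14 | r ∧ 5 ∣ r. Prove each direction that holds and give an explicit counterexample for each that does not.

(⇒) This fails: take r = 11. Certainly 11 ∣ 11, but 14 ∤ 11.

(⇐) This fails: take r = 70. Both 14 ∣ 70 and 5 ∣ 70, yet 70 is not a multiple of 11 (since 70 = 6·11 + 4), so 11 ∤ 70.

Neither implication holds.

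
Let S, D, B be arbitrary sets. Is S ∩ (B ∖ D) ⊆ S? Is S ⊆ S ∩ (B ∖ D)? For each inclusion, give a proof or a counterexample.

(⊆) Let x ∈ S ∩ (B ∖ D). Then x ∈ S ∩ B and x ∉ D, from which x ∈ S.

(⊇) This inclusion fails. Take S = {1}, D = ∅, B = ∅; then 1 ∈ S but 1 ∉ S ∩ (B ∖ D).

(⊆) holds; (⊇) fails.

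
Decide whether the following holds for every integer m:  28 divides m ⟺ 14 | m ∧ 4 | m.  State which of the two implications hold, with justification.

Forward direction. If 28 ∣ m, write m = 28q. Since 28 = 2·14, m = 14·(2q), so 14 ∣ m; and since 28 = 7·4, m = 4·(7q), so 4 ∣ m.

Converse. Suppose 14 ∣ m and 4 ∣ m. Any common multiple of 14 and 4 is a multiple of their lcm; here lcm(14, 4) = 14·4/gcd(14, 4) = 56/2 = 28, so 28 ∣ m.

Both directions hold.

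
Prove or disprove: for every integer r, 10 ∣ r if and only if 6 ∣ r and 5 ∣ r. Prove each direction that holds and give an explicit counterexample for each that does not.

(⇐) Suppose 6 ∣ r and 5 ∣ r. Any common multiple of 6 and 5 is a multiple of their lcm; here gcd(6, 5) = 1, so lcm(6, 5) = 6·5 = 30, so 30 ∣ r. Since 10 ∣ 30, it follows that 10 ∣ r.

(⇒) This fails: take r = 10. Certainly 10 ∣ 10, but 6 ∤ 10.

The forward direction fails; the converse holds.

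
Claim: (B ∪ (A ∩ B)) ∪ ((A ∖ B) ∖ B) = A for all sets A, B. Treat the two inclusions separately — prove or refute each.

(⊆) fails; (⊇) holds.

(⊆) This inclusion fails. Take A = ∅, B = {1}; then 1 ∈ (B ∪ (A ∩ B)) ∪ ((A ∖ B) ∖ B) but 1 ∉ A.

(⊇) Let x ∈ A. Then either x ∈ A and x ∉ B; or x ∈ A ∩ B. In each case x ∈ (B ∪ (A ∩ B)) ∪ ((A ∖ B) ∖ B), so A ⊆ (B ∪ (A ∩ B)) ∪ ((A ∖ B) ∖ B).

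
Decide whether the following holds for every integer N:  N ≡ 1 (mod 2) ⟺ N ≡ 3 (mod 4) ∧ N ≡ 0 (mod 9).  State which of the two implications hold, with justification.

The forward direction fails; the converse holds.

(←) If N ≡ 3 (mod 4) and N ≡ 0 (mod 9), then by the Chinese remainder theorem N ≡ 27 (mod 36). Since 27 ≡ 1 (mod 2) and 2 ∣ 36, we get N ≡ 1 (mod 2).

(→) This fails: N = 1 gives 1 ≡ 1 (mod 2) but 1 ≡ 1 (mod 4), so the conjunction on the right does not hold.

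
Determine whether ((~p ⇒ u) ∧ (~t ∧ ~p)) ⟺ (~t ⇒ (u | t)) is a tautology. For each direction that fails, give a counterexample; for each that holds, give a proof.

Converse. This fails. Under u = F, t = T, p = F, the left side is false but the right side is true.

Forward direction. Assume the antecedent. If u is true, ~t ⇒ (u | t) reduces to true regardless of the other variables. If u is false, the antecedent cannot hold. Either way ~t ⇒ (u | t) holds.

Only the forward direction holds.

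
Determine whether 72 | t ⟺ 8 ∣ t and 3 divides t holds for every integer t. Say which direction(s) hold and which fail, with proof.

(⇒) holds; (⇐) fails.

Forward direction. If 72 ∣ t, write t = 72q. Since 72 = 9·8, t = 8·(9q), so 8 ∣ t; and since 72 = 24·3, t = 3·(24q), so 3 ∣ t.

Converse. This fails: take t = 24. Both 8 ∣ 24 and 3 ∣ 24, yet 24 is not a multiple of 72 (since 24 = 0·72 + 24), so 72 ∤ 24.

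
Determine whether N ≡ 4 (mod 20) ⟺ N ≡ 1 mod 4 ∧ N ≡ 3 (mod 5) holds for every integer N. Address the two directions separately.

(⇒) fails and (⇐) fails.

Forward direction. This fails: N = 4 gives 4 ≡ 4 (mod 20) but 4 ≡ 0 (mod 4), so the conjunction on the right does not hold.

Converse. This fails: N = 13 satisfies both congruences on the right (13 ≡ 1 mod 4 and 13 ≡ 3 mod 5) yet 13 ≡ 13 (mod 20), not 4.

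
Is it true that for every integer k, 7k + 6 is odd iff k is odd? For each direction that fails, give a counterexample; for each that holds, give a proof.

Both directions hold; the statement is true.

Forward direction. Suppose 7k + 6 is odd. Since 7 is odd, 7k and k have the same parity, so 7k + 6 ≡ k + 6 (mod 2). As 6 is even, 7k + 6 is odd exactly when k is odd. Thus k is odd.

Converse. Suppose k is odd; write k = 2j + 1. Then 7k + 6 = 7·(2j + 1) + 6 = 2·7j + 13, which is odd.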